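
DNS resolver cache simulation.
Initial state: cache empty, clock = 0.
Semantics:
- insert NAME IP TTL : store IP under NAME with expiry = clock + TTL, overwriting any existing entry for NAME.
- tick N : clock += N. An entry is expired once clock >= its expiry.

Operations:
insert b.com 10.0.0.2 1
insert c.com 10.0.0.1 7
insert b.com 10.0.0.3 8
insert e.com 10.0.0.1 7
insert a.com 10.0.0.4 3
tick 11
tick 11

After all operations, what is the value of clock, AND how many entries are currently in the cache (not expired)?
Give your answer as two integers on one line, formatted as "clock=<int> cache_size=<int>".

Op 1: insert b.com -> 10.0.0.2 (expiry=0+1=1). clock=0
Op 2: insert c.com -> 10.0.0.1 (expiry=0+7=7). clock=0
Op 3: insert b.com -> 10.0.0.3 (expiry=0+8=8). clock=0
Op 4: insert e.com -> 10.0.0.1 (expiry=0+7=7). clock=0
Op 5: insert a.com -> 10.0.0.4 (expiry=0+3=3). clock=0
Op 6: tick 11 -> clock=11. purged={a.com,b.com,c.com,e.com}
Op 7: tick 11 -> clock=22.
Final clock = 22
Final cache (unexpired): {} -> size=0

Answer: clock=22 cache_size=0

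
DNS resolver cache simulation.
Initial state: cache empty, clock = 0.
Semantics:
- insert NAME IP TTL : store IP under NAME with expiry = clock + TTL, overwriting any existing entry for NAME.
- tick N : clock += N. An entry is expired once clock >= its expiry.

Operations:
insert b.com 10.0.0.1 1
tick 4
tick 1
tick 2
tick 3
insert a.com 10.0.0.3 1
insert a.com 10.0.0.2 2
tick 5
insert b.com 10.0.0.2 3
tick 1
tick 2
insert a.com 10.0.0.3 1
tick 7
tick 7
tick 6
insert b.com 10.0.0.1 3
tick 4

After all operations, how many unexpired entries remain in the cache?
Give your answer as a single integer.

Answer: 0

Derivation:
Op 1: insert b.com -> 10.0.0.1 (expiry=0+1=1). clock=0
Op 2: tick 4 -> clock=4. purged={b.com}
Op 3: tick 1 -> clock=5.
Op 4: tick 2 -> clock=7.
Op 5: tick 3 -> clock=10.
Op 6: insert a.com -> 10.0.0.3 (expiry=10+1=11). clock=10
Op 7: insert a.com -> 10.0.0.2 (expiry=10+2=12). clock=10
Op 8: tick 5 -> clock=15. purged={a.com}
Op 9: insert b.com -> 10.0.0.2 (expiry=15+3=18). clock=15
Op 10: tick 1 -> clock=16.
Op 11: tick 2 -> clock=18. purged={b.com}
Op 12: insert a.com -> 10.0.0.3 (expiry=18+1=19). clock=18
Op 13: tick 7 -> clock=25. purged={a.com}
Op 14: tick 7 -> clock=32.
Op 15: tick 6 -> clock=38.
Op 16: insert b.com -> 10.0.0.1 (expiry=38+3=41). clock=38
Op 17: tick 4 -> clock=42. purged={b.com}
Final cache (unexpired): {} -> size=0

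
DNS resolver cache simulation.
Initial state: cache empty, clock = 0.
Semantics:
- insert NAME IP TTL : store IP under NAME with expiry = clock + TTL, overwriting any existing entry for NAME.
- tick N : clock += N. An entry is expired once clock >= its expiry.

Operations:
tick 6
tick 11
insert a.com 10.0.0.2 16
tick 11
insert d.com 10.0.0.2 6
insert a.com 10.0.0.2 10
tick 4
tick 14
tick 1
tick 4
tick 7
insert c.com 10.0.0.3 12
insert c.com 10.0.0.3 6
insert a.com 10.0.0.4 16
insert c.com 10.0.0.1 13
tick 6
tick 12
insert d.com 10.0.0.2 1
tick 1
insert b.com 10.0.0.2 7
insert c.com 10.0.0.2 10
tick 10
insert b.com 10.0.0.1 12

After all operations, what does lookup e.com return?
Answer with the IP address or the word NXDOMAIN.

Answer: NXDOMAIN

Derivation:
Op 1: tick 6 -> clock=6.
Op 2: tick 11 -> clock=17.
Op 3: insert a.com -> 10.0.0.2 (expiry=17+16=33). clock=17
Op 4: tick 11 -> clock=28.
Op 5: insert d.com -> 10.0.0.2 (expiry=28+6=34). clock=28
Op 6: insert a.com -> 10.0.0.2 (expiry=28+10=38). clock=28
Op 7: tick 4 -> clock=32.
Op 8: tick 14 -> clock=46. purged={a.com,d.com}
Op 9: tick 1 -> clock=47.
Op 10: tick 4 -> clock=51.
Op 11: tick 7 -> clock=58.
Op 12: insert c.com -> 10.0.0.3 (expiry=58+12=70). clock=58
Op 13: insert c.com -> 10.0.0.3 (expiry=58+6=64). clock=58
Op 14: insert a.com -> 10.0.0.4 (expiry=58+16=74). clock=58
Op 15: insert c.com -> 10.0.0.1 (expiry=58+13=71). clock=58
Op 16: tick 6 -> clock=64.
Op 17: tick 12 -> clock=76. purged={a.com,c.com}
Op 18: insert d.com -> 10.0.0.2 (expiry=76+1=77). clock=76
Op 19: tick 1 -> clock=77. purged={d.com}
Op 20: insert b.com -> 10.0.0.2 (expiry=77+7=84). clock=77
Op 21: insert c.com -> 10.0.0.2 (expiry=77+10=87). clock=77
Op 22: tick 10 -> clock=87. purged={b.com,c.com}
Op 23: insert b.com -> 10.0.0.1 (expiry=87+12=99). clock=87
lookup e.com: not in cache (expired or never inserted)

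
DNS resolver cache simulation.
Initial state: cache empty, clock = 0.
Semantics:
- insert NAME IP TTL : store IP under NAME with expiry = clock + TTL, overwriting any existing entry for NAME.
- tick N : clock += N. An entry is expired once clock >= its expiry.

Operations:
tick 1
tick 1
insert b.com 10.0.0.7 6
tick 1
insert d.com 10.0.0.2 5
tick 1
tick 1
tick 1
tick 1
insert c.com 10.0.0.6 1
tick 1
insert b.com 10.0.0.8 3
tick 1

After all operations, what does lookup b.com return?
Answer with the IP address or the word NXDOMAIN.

Op 1: tick 1 -> clock=1.
Op 2: tick 1 -> clock=2.
Op 3: insert b.com -> 10.0.0.7 (expiry=2+6=8). clock=2
Op 4: tick 1 -> clock=3.
Op 5: insert d.com -> 10.0.0.2 (expiry=3+5=8). clock=3
Op 6: tick 1 -> clock=4.
Op 7: tick 1 -> clock=5.
Op 8: tick 1 -> clock=6.
Op 9: tick 1 -> clock=7.
Op 10: insert c.com -> 10.0.0.6 (expiry=7+1=8). clock=7
Op 11: tick 1 -> clock=8. purged={b.com,c.com,d.com}
Op 12: insert b.com -> 10.0.0.8 (expiry=8+3=11). clock=8
Op 13: tick 1 -> clock=9.
lookup b.com: present, ip=10.0.0.8 expiry=11 > clock=9

Answer: 10.0.0.8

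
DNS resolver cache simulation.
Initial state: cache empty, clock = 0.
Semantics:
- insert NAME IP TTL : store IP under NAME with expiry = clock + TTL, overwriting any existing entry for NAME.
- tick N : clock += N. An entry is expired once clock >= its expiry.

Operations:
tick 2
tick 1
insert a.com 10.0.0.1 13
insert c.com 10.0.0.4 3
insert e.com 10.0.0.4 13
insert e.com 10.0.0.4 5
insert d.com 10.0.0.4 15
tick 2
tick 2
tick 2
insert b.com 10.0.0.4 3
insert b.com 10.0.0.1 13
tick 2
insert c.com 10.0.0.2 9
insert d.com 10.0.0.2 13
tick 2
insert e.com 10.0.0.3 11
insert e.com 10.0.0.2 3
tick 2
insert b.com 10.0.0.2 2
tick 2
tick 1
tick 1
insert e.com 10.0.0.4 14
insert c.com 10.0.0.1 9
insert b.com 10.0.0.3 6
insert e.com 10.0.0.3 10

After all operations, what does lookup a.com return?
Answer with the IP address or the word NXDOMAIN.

Op 1: tick 2 -> clock=2.
Op 2: tick 1 -> clock=3.
Op 3: insert a.com -> 10.0.0.1 (expiry=3+13=16). clock=3
Op 4: insert c.com -> 10.0.0.4 (expiry=3+3=6). clock=3
Op 5: insert e.com -> 10.0.0.4 (expiry=3+13=16). clock=3
Op 6: insert e.com -> 10.0.0.4 (expiry=3+5=8). clock=3
Op 7: insert d.com -> 10.0.0.4 (expiry=3+15=18). clock=3
Op 8: tick 2 -> clock=5.
Op 9: tick 2 -> clock=7. purged={c.com}
Op 10: tick 2 -> clock=9. purged={e.com}
Op 11: insert b.com -> 10.0.0.4 (expiry=9+3=12). clock=9
Op 12: insert b.com -> 10.0.0.1 (expiry=9+13=22). clock=9
Op 13: tick 2 -> clock=11.
Op 14: insert c.com -> 10.0.0.2 (expiry=11+9=20). clock=11
Op 15: insert d.com -> 10.0.0.2 (expiry=11+13=24). clock=11
Op 16: tick 2 -> clock=13.
Op 17: insert e.com -> 10.0.0.3 (expiry=13+11=24). clock=13
Op 18: insert e.com -> 10.0.0.2 (expiry=13+3=16). clock=13
Op 19: tick 2 -> clock=15.
Op 20: insert b.com -> 10.0.0.2 (expiry=15+2=17). clock=15
Op 21: tick 2 -> clock=17. purged={a.com,b.com,e.com}
Op 22: tick 1 -> clock=18.
Op 23: tick 1 -> clock=19.
Op 24: insert e.com -> 10.0.0.4 (expiry=19+14=33). clock=19
Op 25: insert c.com -> 10.0.0.1 (expiry=19+9=28). clock=19
Op 26: insert b.com -> 10.0.0.3 (expiry=19+6=25). clock=19
Op 27: insert e.com -> 10.0.0.3 (expiry=19+10=29). clock=19
lookup a.com: not in cache (expired or never inserted)

Answer: NXDOMAIN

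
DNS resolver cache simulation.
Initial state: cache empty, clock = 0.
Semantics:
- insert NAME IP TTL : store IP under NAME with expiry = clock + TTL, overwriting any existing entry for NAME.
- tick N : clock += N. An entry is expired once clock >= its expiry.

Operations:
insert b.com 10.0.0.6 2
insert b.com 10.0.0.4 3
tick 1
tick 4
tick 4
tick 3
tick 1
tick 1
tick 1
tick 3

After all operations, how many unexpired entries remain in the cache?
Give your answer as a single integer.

Op 1: insert b.com -> 10.0.0.6 (expiry=0+2=2). clock=0
Op 2: insert b.com -> 10.0.0.4 (expiry=0+3=3). clock=0
Op 3: tick 1 -> clock=1.
Op 4: tick 4 -> clock=5. purged={b.com}
Op 5: tick 4 -> clock=9.
Op 6: tick 3 -> clock=12.
Op 7: tick 1 -> clock=13.
Op 8: tick 1 -> clock=14.
Op 9: tick 1 -> clock=15.
Op 10: tick 3 -> clock=18.
Final cache (unexpired): {} -> size=0

Answer: 0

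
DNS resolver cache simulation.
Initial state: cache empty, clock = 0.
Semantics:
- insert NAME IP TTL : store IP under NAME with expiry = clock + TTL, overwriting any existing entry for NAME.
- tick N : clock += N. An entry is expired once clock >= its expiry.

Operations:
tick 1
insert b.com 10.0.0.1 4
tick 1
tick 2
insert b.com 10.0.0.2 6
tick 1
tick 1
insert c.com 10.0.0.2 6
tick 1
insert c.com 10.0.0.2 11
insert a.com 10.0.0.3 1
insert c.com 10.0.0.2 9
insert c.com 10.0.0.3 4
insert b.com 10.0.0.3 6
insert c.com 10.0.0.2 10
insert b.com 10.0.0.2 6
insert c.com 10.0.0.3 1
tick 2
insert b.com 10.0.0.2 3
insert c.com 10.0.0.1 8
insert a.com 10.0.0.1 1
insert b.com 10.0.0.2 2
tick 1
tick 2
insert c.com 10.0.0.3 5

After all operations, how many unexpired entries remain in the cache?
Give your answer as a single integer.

Answer: 1

Derivation:
Op 1: tick 1 -> clock=1.
Op 2: insert b.com -> 10.0.0.1 (expiry=1+4=5). clock=1
Op 3: tick 1 -> clock=2.
Op 4: tick 2 -> clock=4.
Op 5: insert b.com -> 10.0.0.2 (expiry=4+6=10). clock=4
Op 6: tick 1 -> clock=5.
Op 7: tick 1 -> clock=6.
Op 8: insert c.com -> 10.0.0.2 (expiry=6+6=12). clock=6
Op 9: tick 1 -> clock=7.
Op 10: insert c.com -> 10.0.0.2 (expiry=7+11=18). clock=7
Op 11: insert a.com -> 10.0.0.3 (expiry=7+1=8). clock=7
Op 12: insert c.com -> 10.0.0.2 (expiry=7+9=16). clock=7
Op 13: insert c.com -> 10.0.0.3 (expiry=7+4=11). clock=7
Op 14: insert b.com -> 10.0.0.3 (expiry=7+6=13). clock=7
Op 15: insert c.com -> 10.0.0.2 (expiry=7+10=17). clock=7
Op 16: insert b.com -> 10.0.0.2 (expiry=7+6=13). clock=7
Op 17: insert c.com -> 10.0.0.3 (expiry=7+1=8). clock=7
Op 18: tick 2 -> clock=9. purged={a.com,c.com}
Op 19: insert b.com -> 10.0.0.2 (expiry=9+3=12). clock=9
Op 20: insert c.com -> 10.0.0.1 (expiry=9+8=17). clock=9
Op 21: insert a.com -> 10.0.0.1 (expiry=9+1=10). clock=9
Op 22: insert b.com -> 10.0.0.2 (expiry=9+2=11). clock=9
Op 23: tick 1 -> clock=10. purged={a.com}
Op 24: tick 2 -> clock=12. purged={b.com}
Op 25: insert c.com -> 10.0.0.3 (expiry=12+5=17). clock=12
Final cache (unexpired): {c.com} -> size=1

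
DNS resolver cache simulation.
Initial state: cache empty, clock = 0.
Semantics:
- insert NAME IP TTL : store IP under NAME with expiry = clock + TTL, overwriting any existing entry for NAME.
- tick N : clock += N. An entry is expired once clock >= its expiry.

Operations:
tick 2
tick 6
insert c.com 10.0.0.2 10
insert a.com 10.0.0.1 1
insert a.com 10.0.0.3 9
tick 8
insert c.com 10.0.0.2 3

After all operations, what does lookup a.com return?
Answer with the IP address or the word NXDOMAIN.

Answer: 10.0.0.3

Derivation:
Op 1: tick 2 -> clock=2.
Op 2: tick 6 -> clock=8.
Op 3: insert c.com -> 10.0.0.2 (expiry=8+10=18). clock=8
Op 4: insert a.com -> 10.0.0.1 (expiry=8+1=9). clock=8
Op 5: insert a.com -> 10.0.0.3 (expiry=8+9=17). clock=8
Op 6: tick 8 -> clock=16.
Op 7: insert c.com -> 10.0.0.2 (expiry=16+3=19). clock=16
lookup a.com: present, ip=10.0.0.3 expiry=17 > clock=16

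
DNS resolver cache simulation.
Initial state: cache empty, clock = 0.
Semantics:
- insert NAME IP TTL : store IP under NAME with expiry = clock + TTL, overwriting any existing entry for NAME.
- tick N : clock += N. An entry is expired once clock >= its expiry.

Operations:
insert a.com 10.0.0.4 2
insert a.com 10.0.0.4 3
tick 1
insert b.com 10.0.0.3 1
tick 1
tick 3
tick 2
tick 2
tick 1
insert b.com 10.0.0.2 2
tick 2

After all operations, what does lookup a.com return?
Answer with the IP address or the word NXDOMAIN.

Op 1: insert a.com -> 10.0.0.4 (expiry=0+2=2). clock=0
Op 2: insert a.com -> 10.0.0.4 (expiry=0+3=3). clock=0
Op 3: tick 1 -> clock=1.
Op 4: insert b.com -> 10.0.0.3 (expiry=1+1=2). clock=1
Op 5: tick 1 -> clock=2. purged={b.com}
Op 6: tick 3 -> clock=5. purged={a.com}
Op 7: tick 2 -> clock=7.
Op 8: tick 2 -> clock=9.
Op 9: tick 1 -> clock=10.
Op 10: insert b.com -> 10.0.0.2 (expiry=10+2=12). clock=10
Op 11: tick 2 -> clock=12. purged={b.com}
lookup a.com: not in cache (expired or never inserted)

Answer: NXDOMAIN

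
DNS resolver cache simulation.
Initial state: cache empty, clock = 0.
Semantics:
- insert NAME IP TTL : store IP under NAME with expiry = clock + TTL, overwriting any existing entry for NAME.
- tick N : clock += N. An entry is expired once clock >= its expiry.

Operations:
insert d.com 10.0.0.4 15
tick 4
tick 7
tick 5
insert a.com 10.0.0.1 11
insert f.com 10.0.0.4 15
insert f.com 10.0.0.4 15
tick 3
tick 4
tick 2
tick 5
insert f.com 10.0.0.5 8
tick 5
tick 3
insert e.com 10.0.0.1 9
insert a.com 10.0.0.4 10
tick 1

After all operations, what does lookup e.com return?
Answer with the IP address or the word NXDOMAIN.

Answer: 10.0.0.1

Derivation:
Op 1: insert d.com -> 10.0.0.4 (expiry=0+15=15). clock=0
Op 2: tick 4 -> clock=4.
Op 3: tick 7 -> clock=11.
Op 4: tick 5 -> clock=16. purged={d.com}
Op 5: insert a.com -> 10.0.0.1 (expiry=16+11=27). clock=16
Op 6: insert f.com -> 10.0.0.4 (expiry=16+15=31). clock=16
Op 7: insert f.com -> 10.0.0.4 (expiry=16+15=31). clock=16
Op 8: tick 3 -> clock=19.
Op 9: tick 4 -> clock=23.
Op 10: tick 2 -> clock=25.
Op 11: tick 5 -> clock=30. purged={a.com}
Op 12: insert f.com -> 10.0.0.5 (expiry=30+8=38). clock=30
Op 13: tick 5 -> clock=35.
Op 14: tick 3 -> clock=38. purged={f.com}
Op 15: insert e.com -> 10.0.0.1 (expiry=38+9=47). clock=38
Op 16: insert a.com -> 10.0.0.4 (expiry=38+10=48). clock=38
Op 17: tick 1 -> clock=39.
lookup e.com: present, ip=10.0.0.1 expiry=47 > clock=39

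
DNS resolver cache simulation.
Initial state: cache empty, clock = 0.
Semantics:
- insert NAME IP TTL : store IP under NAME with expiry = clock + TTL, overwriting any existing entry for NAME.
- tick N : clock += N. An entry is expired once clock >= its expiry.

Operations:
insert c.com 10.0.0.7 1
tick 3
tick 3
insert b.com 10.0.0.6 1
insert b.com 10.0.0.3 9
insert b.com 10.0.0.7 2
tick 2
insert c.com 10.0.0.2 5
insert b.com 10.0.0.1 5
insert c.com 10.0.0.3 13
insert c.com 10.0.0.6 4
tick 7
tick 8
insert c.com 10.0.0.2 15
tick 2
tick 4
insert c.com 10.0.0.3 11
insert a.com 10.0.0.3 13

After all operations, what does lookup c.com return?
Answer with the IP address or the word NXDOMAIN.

Answer: 10.0.0.3

Derivation:
Op 1: insert c.com -> 10.0.0.7 (expiry=0+1=1). clock=0
Op 2: tick 3 -> clock=3. purged={c.com}
Op 3: tick 3 -> clock=6.
Op 4: insert b.com -> 10.0.0.6 (expiry=6+1=7). clock=6
Op 5: insert b.com -> 10.0.0.3 (expiry=6+9=15). clock=6
Op 6: insert b.com -> 10.0.0.7 (expiry=6+2=8). clock=6
Op 7: tick 2 -> clock=8. purged={b.com}
Op 8: insert c.com -> 10.0.0.2 (expiry=8+5=13). clock=8
Op 9: insert b.com -> 10.0.0.1 (expiry=8+5=13). clock=8
Op 10: insert c.com -> 10.0.0.3 (expiry=8+13=21). clock=8
Op 11: insert c.com -> 10.0.0.6 (expiry=8+4=12). clock=8
Op 12: tick 7 -> clock=15. purged={b.com,c.com}
Op 13: tick 8 -> clock=23.
Op 14: insert c.com -> 10.0.0.2 (expiry=23+15=38). clock=23
Op 15: tick 2 -> clock=25.
Op 16: tick 4 -> clock=29.
Op 17: insert c.com -> 10.0.0.3 (expiry=29+11=40). clock=29
Op 18: insert a.com -> 10.0.0.3 (expiry=29+13=42). clock=29
lookup c.com: present, ip=10.0.0.3 expiry=40 > clock=29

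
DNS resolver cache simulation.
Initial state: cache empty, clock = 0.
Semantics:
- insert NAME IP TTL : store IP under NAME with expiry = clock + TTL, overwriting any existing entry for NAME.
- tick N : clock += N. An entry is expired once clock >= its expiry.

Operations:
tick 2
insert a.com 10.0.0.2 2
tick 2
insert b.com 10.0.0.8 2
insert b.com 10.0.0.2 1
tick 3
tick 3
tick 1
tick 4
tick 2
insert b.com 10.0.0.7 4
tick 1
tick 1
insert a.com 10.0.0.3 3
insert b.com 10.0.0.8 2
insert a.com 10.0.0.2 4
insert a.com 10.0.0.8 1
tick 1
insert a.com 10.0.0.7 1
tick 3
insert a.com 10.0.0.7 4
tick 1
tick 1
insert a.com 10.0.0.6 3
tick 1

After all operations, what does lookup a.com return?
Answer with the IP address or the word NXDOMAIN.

Op 1: tick 2 -> clock=2.
Op 2: insert a.com -> 10.0.0.2 (expiry=2+2=4). clock=2
Op 3: tick 2 -> clock=4. purged={a.com}
Op 4: insert b.com -> 10.0.0.8 (expiry=4+2=6). clock=4
Op 5: insert b.com -> 10.0.0.2 (expiry=4+1=5). clock=4
Op 6: tick 3 -> clock=7. purged={b.com}
Op 7: tick 3 -> clock=10.
Op 8: tick 1 -> clock=11.
Op 9: tick 4 -> clock=15.
Op 10: tick 2 -> clock=17.
Op 11: insert b.com -> 10.0.0.7 (expiry=17+4=21). clock=17
Op 12: tick 1 -> clock=18.
Op 13: tick 1 -> clock=19.
Op 14: insert a.com -> 10.0.0.3 (expiry=19+3=22). clock=19
Op 15: insert b.com -> 10.0.0.8 (expiry=19+2=21). clock=19
Op 16: insert a.com -> 10.0.0.2 (expiry=19+4=23). clock=19
Op 17: insert a.com -> 10.0.0.8 (expiry=19+1=20). clock=19
Op 18: tick 1 -> clock=20. purged={a.com}
Op 19: insert a.com -> 10.0.0.7 (expiry=20+1=21). clock=20
Op 20: tick 3 -> clock=23. purged={a.com,b.com}
Op 21: insert a.com -> 10.0.0.7 (expiry=23+4=27). clock=23
Op 22: tick 1 -> clock=24.
Op 23: tick 1 -> clock=25.
Op 24: insert a.com -> 10.0.0.6 (expiry=25+3=28). clock=25
Op 25: tick 1 -> clock=26.
lookup a.com: present, ip=10.0.0.6 expiry=28 > clock=26

Answer: 10.0.0.6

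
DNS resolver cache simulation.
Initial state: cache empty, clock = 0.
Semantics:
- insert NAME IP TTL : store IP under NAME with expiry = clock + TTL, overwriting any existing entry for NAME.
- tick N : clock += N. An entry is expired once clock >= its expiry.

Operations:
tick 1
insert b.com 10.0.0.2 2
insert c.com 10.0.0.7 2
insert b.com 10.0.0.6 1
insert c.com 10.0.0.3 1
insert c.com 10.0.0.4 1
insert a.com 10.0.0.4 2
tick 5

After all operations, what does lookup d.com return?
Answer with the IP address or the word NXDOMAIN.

Op 1: tick 1 -> clock=1.
Op 2: insert b.com -> 10.0.0.2 (expiry=1+2=3). clock=1
Op 3: insert c.com -> 10.0.0.7 (expiry=1+2=3). clock=1
Op 4: insert b.com -> 10.0.0.6 (expiry=1+1=2). clock=1
Op 5: insert c.com -> 10.0.0.3 (expiry=1+1=2). clock=1
Op 6: insert c.com -> 10.0.0.4 (expiry=1+1=2). clock=1
Op 7: insert a.com -> 10.0.0.4 (expiry=1+2=3). clock=1
Op 8: tick 5 -> clock=6. purged={a.com,b.com,c.com}
lookup d.com: not in cache (expired or never inserted)

Answer: NXDOMAIN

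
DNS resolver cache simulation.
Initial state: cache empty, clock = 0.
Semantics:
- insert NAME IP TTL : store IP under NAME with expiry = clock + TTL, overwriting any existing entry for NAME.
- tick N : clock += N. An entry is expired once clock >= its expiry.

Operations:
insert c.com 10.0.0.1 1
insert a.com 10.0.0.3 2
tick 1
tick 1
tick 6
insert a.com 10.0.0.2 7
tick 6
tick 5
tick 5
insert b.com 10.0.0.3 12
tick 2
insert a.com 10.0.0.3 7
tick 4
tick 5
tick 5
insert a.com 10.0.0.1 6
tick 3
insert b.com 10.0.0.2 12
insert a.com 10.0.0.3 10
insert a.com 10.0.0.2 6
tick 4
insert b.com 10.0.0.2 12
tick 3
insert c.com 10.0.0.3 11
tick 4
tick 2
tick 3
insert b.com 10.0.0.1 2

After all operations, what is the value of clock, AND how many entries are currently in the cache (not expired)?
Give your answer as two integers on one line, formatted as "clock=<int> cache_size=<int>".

Answer: clock=59 cache_size=2

Derivation:
Op 1: insert c.com -> 10.0.0.1 (expiry=0+1=1). clock=0
Op 2: insert a.com -> 10.0.0.3 (expiry=0+2=2). clock=0
Op 3: tick 1 -> clock=1. purged={c.com}
Op 4: tick 1 -> clock=2. purged={a.com}
Op 5: tick 6 -> clock=8.
Op 6: insert a.com -> 10.0.0.2 (expiry=8+7=15). clock=8
Op 7: tick 6 -> clock=14.
Op 8: tick 5 -> clock=19. purged={a.com}
Op 9: tick 5 -> clock=24.
Op 10: insert b.com -> 10.0.0.3 (expiry=24+12=36). clock=24
Op 11: tick 2 -> clock=26.
Op 12: insert a.com -> 10.0.0.3 (expiry=26+7=33). clock=26
Op 13: tick 4 -> clock=30.
Op 14: tick 5 -> clock=35. purged={a.com}
Op 15: tick 5 -> clock=40. purged={b.com}
Op 16: insert a.com -> 10.0.0.1 (expiry=40+6=46). clock=40
Op 17: tick 3 -> clock=43.
Op 18: insert b.com -> 10.0.0.2 (expiry=43+12=55). clock=43
Op 19: insert a.com -> 10.0.0.3 (expiry=43+10=53). clock=43
Op 20: insert a.com -> 10.0.0.2 (expiry=43+6=49). clock=43
Op 21: tick 4 -> clock=47.
Op 22: insert b.com -> 10.0.0.2 (expiry=47+12=59). clock=47
Op 23: tick 3 -> clock=50. purged={a.com}
Op 24: insert c.com -> 10.0.0.3 (expiry=50+11=61). clock=50
Op 25: tick 4 -> clock=54.
Op 26: tick 2 -> clock=56.
Op 27: tick 3 -> clock=59. purged={b.com}
Op 28: insert b.com -> 10.0.0.1 (expiry=59+2=61). clock=59
Final clock = 59
Final cache (unexpired): {b.com,c.com} -> size=2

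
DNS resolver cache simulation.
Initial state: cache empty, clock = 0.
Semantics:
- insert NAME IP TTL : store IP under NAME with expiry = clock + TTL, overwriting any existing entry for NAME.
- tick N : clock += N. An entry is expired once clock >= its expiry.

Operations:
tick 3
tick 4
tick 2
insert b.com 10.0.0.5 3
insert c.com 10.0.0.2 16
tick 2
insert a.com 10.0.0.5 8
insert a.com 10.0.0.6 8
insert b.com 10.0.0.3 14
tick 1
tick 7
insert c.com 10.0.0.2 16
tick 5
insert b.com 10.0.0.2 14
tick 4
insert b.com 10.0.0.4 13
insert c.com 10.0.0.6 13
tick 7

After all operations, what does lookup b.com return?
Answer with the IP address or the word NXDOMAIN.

Op 1: tick 3 -> clock=3.
Op 2: tick 4 -> clock=7.
Op 3: tick 2 -> clock=9.
Op 4: insert b.com -> 10.0.0.5 (expiry=9+3=12). clock=9
Op 5: insert c.com -> 10.0.0.2 (expiry=9+16=25). clock=9
Op 6: tick 2 -> clock=11.
Op 7: insert a.com -> 10.0.0.5 (expiry=11+8=19). clock=11
Op 8: insert a.com -> 10.0.0.6 (expiry=11+8=19). clock=11
Op 9: insert b.com -> 10.0.0.3 (expiry=11+14=25). clock=11
Op 10: tick 1 -> clock=12.
Op 11: tick 7 -> clock=19. purged={a.com}
Op 12: insert c.com -> 10.0.0.2 (expiry=19+16=35). clock=19
Op 13: tick 5 -> clock=24.
Op 14: insert b.com -> 10.0.0.2 (expiry=24+14=38). clock=24
Op 15: tick 4 -> clock=28.
Op 16: insert b.com -> 10.0.0.4 (expiry=28+13=41). clock=28
Op 17: insert c.com -> 10.0.0.6 (expiry=28+13=41). clock=28
Op 18: tick 7 -> clock=35.
lookup b.com: present, ip=10.0.0.4 expiry=41 > clock=35

Answer: 10.0.0.4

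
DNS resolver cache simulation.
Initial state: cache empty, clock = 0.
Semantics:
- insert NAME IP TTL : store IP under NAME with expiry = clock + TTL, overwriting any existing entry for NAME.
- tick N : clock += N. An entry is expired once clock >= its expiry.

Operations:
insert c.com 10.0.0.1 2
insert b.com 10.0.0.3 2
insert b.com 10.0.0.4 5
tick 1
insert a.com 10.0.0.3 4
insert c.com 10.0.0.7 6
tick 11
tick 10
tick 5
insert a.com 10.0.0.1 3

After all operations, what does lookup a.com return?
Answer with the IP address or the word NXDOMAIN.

Answer: 10.0.0.1

Derivation:
Op 1: insert c.com -> 10.0.0.1 (expiry=0+2=2). clock=0
Op 2: insert b.com -> 10.0.0.3 (expiry=0+2=2). clock=0
Op 3: insert b.com -> 10.0.0.4 (expiry=0+5=5). clock=0
Op 4: tick 1 -> clock=1.
Op 5: insert a.com -> 10.0.0.3 (expiry=1+4=5). clock=1
Op 6: insert c.com -> 10.0.0.7 (expiry=1+6=7). clock=1
Op 7: tick 11 -> clock=12. purged={a.com,b.com,c.com}
Op 8: tick 10 -> clock=22.
Op 9: tick 5 -> clock=27.
Op 10: insert a.com -> 10.0.0.1 (expiry=27+3=30). clock=27
lookup a.com: present, ip=10.0.0.1 expiry=30 > clock=27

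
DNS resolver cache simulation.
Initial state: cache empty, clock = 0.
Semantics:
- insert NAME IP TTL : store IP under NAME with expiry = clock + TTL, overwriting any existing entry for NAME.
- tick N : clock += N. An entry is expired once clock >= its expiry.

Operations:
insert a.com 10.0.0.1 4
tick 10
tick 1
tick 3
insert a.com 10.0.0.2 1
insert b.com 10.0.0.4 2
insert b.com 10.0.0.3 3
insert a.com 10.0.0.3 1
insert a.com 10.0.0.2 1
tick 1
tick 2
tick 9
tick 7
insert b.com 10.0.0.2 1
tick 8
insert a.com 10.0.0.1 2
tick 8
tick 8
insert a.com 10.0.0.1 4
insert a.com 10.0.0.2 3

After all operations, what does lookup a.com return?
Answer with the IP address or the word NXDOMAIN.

Op 1: insert a.com -> 10.0.0.1 (expiry=0+4=4). clock=0
Op 2: tick 10 -> clock=10. purged={a.com}
Op 3: tick 1 -> clock=11.
Op 4: tick 3 -> clock=14.
Op 5: insert a.com -> 10.0.0.2 (expiry=14+1=15). clock=14
Op 6: insert b.com -> 10.0.0.4 (expiry=14+2=16). clock=14
Op 7: insert b.com -> 10.0.0.3 (expiry=14+3=17). clock=14
Op 8: insert a.com -> 10.0.0.3 (expiry=14+1=15). clock=14
Op 9: insert a.com -> 10.0.0.2 (expiry=14+1=15). clock=14
Op 10: tick 1 -> clock=15. purged={a.com}
Op 11: tick 2 -> clock=17. purged={b.com}
Op 12: tick 9 -> clock=26.
Op 13: tick 7 -> clock=33.
Op 14: insert b.com -> 10.0.0.2 (expiry=33+1=34). clock=33
Op 15: tick 8 -> clock=41. purged={b.com}
Op 16: insert a.com -> 10.0.0.1 (expiry=41+2=43). clock=41
Op 17: tick 8 -> clock=49. purged={a.com}
Op 18: tick 8 -> clock=57.
Op 19: insert a.com -> 10.0.0.1 (expiry=57+4=61). clock=57
Op 20: insert a.com -> 10.0.0.2 (expiry=57+3=60). clock=57
lookup a.com: present, ip=10.0.0.2 expiry=60 > clock=57

Answer: 10.0.0.2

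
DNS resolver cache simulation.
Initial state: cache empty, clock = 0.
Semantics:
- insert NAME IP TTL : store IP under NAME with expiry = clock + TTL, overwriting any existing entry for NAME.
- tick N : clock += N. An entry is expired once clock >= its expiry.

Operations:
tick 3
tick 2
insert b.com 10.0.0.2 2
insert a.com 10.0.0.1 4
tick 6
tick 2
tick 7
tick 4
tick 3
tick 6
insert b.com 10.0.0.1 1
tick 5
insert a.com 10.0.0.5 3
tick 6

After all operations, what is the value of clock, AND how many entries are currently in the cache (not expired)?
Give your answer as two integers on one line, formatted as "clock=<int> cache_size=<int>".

Op 1: tick 3 -> clock=3.
Op 2: tick 2 -> clock=5.
Op 3: insert b.com -> 10.0.0.2 (expiry=5+2=7). clock=5
Op 4: insert a.com -> 10.0.0.1 (expiry=5+4=9). clock=5
Op 5: tick 6 -> clock=11. purged={a.com,b.com}
Op 6: tick 2 -> clock=13.
Op 7: tick 7 -> clock=20.
Op 8: tick 4 -> clock=24.
Op 9: tick 3 -> clock=27.
Op 10: tick 6 -> clock=33.
Op 11: insert b.com -> 10.0.0.1 (expiry=33+1=34). clock=33
Op 12: tick 5 -> clock=38. purged={b.com}
Op 13: insert a.com -> 10.0.0.5 (expiry=38+3=41). clock=38
Op 14: tick 6 -> clock=44. purged={a.com}
Final clock = 44
Final cache (unexpired): {} -> size=0

Answer: clock=44 cache_size=0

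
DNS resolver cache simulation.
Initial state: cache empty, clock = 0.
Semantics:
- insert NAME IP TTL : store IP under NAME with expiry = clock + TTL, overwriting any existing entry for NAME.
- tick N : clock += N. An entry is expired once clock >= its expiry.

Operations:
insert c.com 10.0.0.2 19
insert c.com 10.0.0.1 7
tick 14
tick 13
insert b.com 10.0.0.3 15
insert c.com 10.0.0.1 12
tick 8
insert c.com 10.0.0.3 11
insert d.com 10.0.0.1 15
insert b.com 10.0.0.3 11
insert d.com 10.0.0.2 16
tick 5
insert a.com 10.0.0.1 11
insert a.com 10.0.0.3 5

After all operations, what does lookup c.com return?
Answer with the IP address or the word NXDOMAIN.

Op 1: insert c.com -> 10.0.0.2 (expiry=0+19=19). clock=0
Op 2: insert c.com -> 10.0.0.1 (expiry=0+7=7). clock=0
Op 3: tick 14 -> clock=14. purged={c.com}
Op 4: tick 13 -> clock=27.
Op 5: insert b.com -> 10.0.0.3 (expiry=27+15=42). clock=27
Op 6: insert c.com -> 10.0.0.1 (expiry=27+12=39). clock=27
Op 7: tick 8 -> clock=35.
Op 8: insert c.com -> 10.0.0.3 (expiry=35+11=46). clock=35
Op 9: insert d.com -> 10.0.0.1 (expiry=35+15=50). clock=35
Op 10: insert b.com -> 10.0.0.3 (expiry=35+11=46). clock=35
Op 11: insert d.com -> 10.0.0.2 (expiry=35+16=51). clock=35
Op 12: tick 5 -> clock=40.
Op 13: insert a.com -> 10.0.0.1 (expiry=40+11=51). clock=40
Op 14: insert a.com -> 10.0.0.3 (expiry=40+5=45). clock=40
lookup c.com: present, ip=10.0.0.3 expiry=46 > clock=40

Answer: 10.0.0.3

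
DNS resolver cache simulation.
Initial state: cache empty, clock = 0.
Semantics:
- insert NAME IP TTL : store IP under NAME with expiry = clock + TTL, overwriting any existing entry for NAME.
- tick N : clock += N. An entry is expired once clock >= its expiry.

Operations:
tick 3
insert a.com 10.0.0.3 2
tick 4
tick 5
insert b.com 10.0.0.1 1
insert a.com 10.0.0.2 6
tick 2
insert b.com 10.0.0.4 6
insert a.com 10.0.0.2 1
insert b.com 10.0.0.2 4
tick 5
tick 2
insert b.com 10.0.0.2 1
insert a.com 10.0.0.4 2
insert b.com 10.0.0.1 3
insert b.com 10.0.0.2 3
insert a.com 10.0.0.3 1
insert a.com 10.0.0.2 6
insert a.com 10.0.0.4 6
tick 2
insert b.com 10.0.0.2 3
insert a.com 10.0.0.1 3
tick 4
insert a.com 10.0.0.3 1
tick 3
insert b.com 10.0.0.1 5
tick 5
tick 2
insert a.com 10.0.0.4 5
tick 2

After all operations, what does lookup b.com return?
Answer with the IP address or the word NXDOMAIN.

Op 1: tick 3 -> clock=3.
Op 2: insert a.com -> 10.0.0.3 (expiry=3+2=5). clock=3
Op 3: tick 4 -> clock=7. purged={a.com}
Op 4: tick 5 -> clock=12.
Op 5: insert b.com -> 10.0.0.1 (expiry=12+1=13). clock=12
Op 6: insert a.com -> 10.0.0.2 (expiry=12+6=18). clock=12
Op 7: tick 2 -> clock=14. purged={b.com}
Op 8: insert b.com -> 10.0.0.4 (expiry=14+6=20). clock=14
Op 9: insert a.com -> 10.0.0.2 (expiry=14+1=15). clock=14
Op 10: insert b.com -> 10.0.0.2 (expiry=14+4=18). clock=14
Op 11: tick 5 -> clock=19. purged={a.com,b.com}
Op 12: tick 2 -> clock=21.
Op 13: insert b.com -> 10.0.0.2 (expiry=21+1=22). clock=21
Op 14: insert a.com -> 10.0.0.4 (expiry=21+2=23). clock=21
Op 15: insert b.com -> 10.0.0.1 (expiry=21+3=24). clock=21
Op 16: insert b.com -> 10.0.0.2 (expiry=21+3=24). clock=21
Op 17: insert a.com -> 10.0.0.3 (expiry=21+1=22). clock=21
Op 18: insert a.com -> 10.0.0.2 (expiry=21+6=27). clock=21
Op 19: insert a.com -> 10.0.0.4 (expiry=21+6=27). clock=21
Op 20: tick 2 -> clock=23.
Op 21: insert b.com -> 10.0.0.2 (expiry=23+3=26). clock=23
Op 22: insert a.com -> 10.0.0.1 (expiry=23+3=26). clock=23
Op 23: tick 4 -> clock=27. purged={a.com,b.com}
Op 24: insert a.com -> 10.0.0.3 (expiry=27+1=28). clock=27
Op 25: tick 3 -> clock=30. purged={a.com}
Op 26: insert b.com -> 10.0.0.1 (expiry=30+5=35). clock=30
Op 27: tick 5 -> clock=35. purged={b.com}
Op 28: tick 2 -> clock=37.
Op 29: insert a.com -> 10.0.0.4 (expiry=37+5=42). clock=37
Op 30: tick 2 -> clock=39.
lookup b.com: not in cache (expired or never inserted)

Answer: NXDOMAIN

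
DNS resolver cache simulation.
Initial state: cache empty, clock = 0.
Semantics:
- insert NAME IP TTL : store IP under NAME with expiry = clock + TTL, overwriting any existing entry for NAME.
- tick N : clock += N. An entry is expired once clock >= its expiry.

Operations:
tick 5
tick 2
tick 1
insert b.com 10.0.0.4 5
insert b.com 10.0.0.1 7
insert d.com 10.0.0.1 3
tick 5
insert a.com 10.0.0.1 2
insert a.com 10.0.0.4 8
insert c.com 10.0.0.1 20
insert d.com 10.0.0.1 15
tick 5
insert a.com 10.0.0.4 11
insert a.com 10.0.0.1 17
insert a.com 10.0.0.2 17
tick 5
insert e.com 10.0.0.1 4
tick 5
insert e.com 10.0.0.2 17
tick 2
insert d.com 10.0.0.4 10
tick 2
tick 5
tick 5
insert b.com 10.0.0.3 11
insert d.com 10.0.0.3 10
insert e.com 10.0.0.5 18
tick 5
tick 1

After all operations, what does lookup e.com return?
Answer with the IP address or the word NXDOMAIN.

Answer: 10.0.0.5

Derivation:
Op 1: tick 5 -> clock=5.
Op 2: tick 2 -> clock=7.
Op 3: tick 1 -> clock=8.
Op 4: insert b.com -> 10.0.0.4 (expiry=8+5=13). clock=8
Op 5: insert b.com -> 10.0.0.1 (expiry=8+7=15). clock=8
Op 6: insert d.com -> 10.0.0.1 (expiry=8+3=11). clock=8
Op 7: tick 5 -> clock=13. purged={d.com}
Op 8: insert a.com -> 10.0.0.1 (expiry=13+2=15). clock=13
Op 9: insert a.com -> 10.0.0.4 (expiry=13+8=21). clock=13
Op 10: insert c.com -> 10.0.0.1 (expiry=13+20=33). clock=13
Op 11: insert d.com -> 10.0.0.1 (expiry=13+15=28). clock=13
Op 12: tick 5 -> clock=18. purged={b.com}
Op 13: insert a.com -> 10.0.0.4 (expiry=18+11=29). clock=18
Op 14: insert a.com -> 10.0.0.1 (expiry=18+17=35). clock=18
Op 15: insert a.com -> 10.0.0.2 (expiry=18+17=35). clock=18
Op 16: tick 5 -> clock=23.
Op 17: insert e.com -> 10.0.0.1 (expiry=23+4=27). clock=23
Op 18: tick 5 -> clock=28. purged={d.com,e.com}
Op 19: insert e.com -> 10.0.0.2 (expiry=28+17=45). clock=28
Op 20: tick 2 -> clock=30.
Op 21: insert d.com -> 10.0.0.4 (expiry=30+10=40). clock=30
Op 22: tick 2 -> clock=32.
Op 23: tick 5 -> clock=37. purged={a.com,c.com}
Op 24: tick 5 -> clock=42. purged={d.com}
Op 25: insert b.com -> 10.0.0.3 (expiry=42+11=53). clock=42
Op 26: insert d.com -> 10.0.0.3 (expiry=42+10=52). clock=42
Op 27: insert e.com -> 10.0.0.5 (expiry=42+18=60). clock=42
Op 28: tick 5 -> clock=47.
Op 29: tick 1 -> clock=48.
lookup e.com: present, ip=10.0.0.5 expiry=60 > clock=48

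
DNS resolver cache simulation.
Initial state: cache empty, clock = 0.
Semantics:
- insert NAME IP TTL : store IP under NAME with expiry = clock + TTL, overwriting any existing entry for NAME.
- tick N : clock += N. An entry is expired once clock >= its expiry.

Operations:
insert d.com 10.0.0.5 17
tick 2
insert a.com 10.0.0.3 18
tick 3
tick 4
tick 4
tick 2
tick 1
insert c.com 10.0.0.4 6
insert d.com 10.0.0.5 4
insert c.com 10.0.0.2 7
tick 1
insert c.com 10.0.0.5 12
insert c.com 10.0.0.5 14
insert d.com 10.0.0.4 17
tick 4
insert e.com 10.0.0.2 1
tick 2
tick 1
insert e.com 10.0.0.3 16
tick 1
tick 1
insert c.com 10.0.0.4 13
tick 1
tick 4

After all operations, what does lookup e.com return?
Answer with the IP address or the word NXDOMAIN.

Op 1: insert d.com -> 10.0.0.5 (expiry=0+17=17). clock=0
Op 2: tick 2 -> clock=2.
Op 3: insert a.com -> 10.0.0.3 (expiry=2+18=20). clock=2
Op 4: tick 3 -> clock=5.
Op 5: tick 4 -> clock=9.
Op 6: tick 4 -> clock=13.
Op 7: tick 2 -> clock=15.
Op 8: tick 1 -> clock=16.
Op 9: insert c.com -> 10.0.0.4 (expiry=16+6=22). clock=16
Op 10: insert d.com -> 10.0.0.5 (expiry=16+4=20). clock=16
Op 11: insert c.com -> 10.0.0.2 (expiry=16+7=23). clock=16
Op 12: tick 1 -> clock=17.
Op 13: insert c.com -> 10.0.0.5 (expiry=17+12=29). clock=17
Op 14: insert c.com -> 10.0.0.5 (expiry=17+14=31). clock=17
Op 15: insert d.com -> 10.0.0.4 (expiry=17+17=34). clock=17
Op 16: tick 4 -> clock=21. purged={a.com}
Op 17: insert e.com -> 10.0.0.2 (expiry=21+1=22). clock=21
Op 18: tick 2 -> clock=23. purged={e.com}
Op 19: tick 1 -> clock=24.
Op 20: insert e.com -> 10.0.0.3 (expiry=24+16=40). clock=24
Op 21: tick 1 -> clock=25.
Op 22: tick 1 -> clock=26.
Op 23: insert c.com -> 10.0.0.4 (expiry=26+13=39). clock=26
Op 24: tick 1 -> clock=27.
Op 25: tick 4 -> clock=31.
lookup e.com: present, ip=10.0.0.3 expiry=40 > clock=31

Answer: 10.0.0.3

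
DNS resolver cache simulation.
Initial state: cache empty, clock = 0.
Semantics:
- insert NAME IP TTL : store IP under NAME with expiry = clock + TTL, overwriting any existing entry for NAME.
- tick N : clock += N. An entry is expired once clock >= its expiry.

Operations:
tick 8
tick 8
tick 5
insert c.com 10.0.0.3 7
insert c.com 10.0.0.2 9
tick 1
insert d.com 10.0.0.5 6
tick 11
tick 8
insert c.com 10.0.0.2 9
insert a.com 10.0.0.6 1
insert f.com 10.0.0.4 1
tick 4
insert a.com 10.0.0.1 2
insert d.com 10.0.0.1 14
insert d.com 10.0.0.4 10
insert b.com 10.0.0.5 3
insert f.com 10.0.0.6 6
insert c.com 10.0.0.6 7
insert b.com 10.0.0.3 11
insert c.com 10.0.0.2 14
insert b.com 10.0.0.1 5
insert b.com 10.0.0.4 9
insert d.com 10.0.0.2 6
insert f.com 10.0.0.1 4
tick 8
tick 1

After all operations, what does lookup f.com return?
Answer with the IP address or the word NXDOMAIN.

Answer: NXDOMAIN

Derivation:
Op 1: tick 8 -> clock=8.
Op 2: tick 8 -> clock=16.
Op 3: tick 5 -> clock=21.
Op 4: insert c.com -> 10.0.0.3 (expiry=21+7=28). clock=21
Op 5: insert c.com -> 10.0.0.2 (expiry=21+9=30). clock=21
Op 6: tick 1 -> clock=22.
Op 7: insert d.com -> 10.0.0.5 (expiry=22+6=28). clock=22
Op 8: tick 11 -> clock=33. purged={c.com,d.com}
Op 9: tick 8 -> clock=41.
Op 10: insert c.com -> 10.0.0.2 (expiry=41+9=50). clock=41
Op 11: insert a.com -> 10.0.0.6 (expiry=41+1=42). clock=41
Op 12: insert f.com -> 10.0.0.4 (expiry=41+1=42). clock=41
Op 13: tick 4 -> clock=45. purged={a.com,f.com}
Op 14: insert a.com -> 10.0.0.1 (expiry=45+2=47). clock=45
Op 15: insert d.com -> 10.0.0.1 (expiry=45+14=59). clock=45
Op 16: insert d.com -> 10.0.0.4 (expiry=45+10=55). clock=45
Op 17: insert b.com -> 10.0.0.5 (expiry=45+3=48). clock=45
Op 18: insert f.com -> 10.0.0.6 (expiry=45+6=51). clock=45
Op 19: insert c.com -> 10.0.0.6 (expiry=45+7=52). clock=45
Op 20: insert b.com -> 10.0.0.3 (expiry=45+11=56). clock=45
Op 21: insert c.com -> 10.0.0.2 (expiry=45+14=59). clock=45
Op 22: insert b.com -> 10.0.0.1 (expiry=45+5=50). clock=45
Op 23: insert b.com -> 10.0.0.4 (expiry=45+9=54). clock=45
Op 24: insert d.com -> 10.0.0.2 (expiry=45+6=51). clock=45
Op 25: insert f.com -> 10.0.0.1 (expiry=45+4=49). clock=45
Op 26: tick 8 -> clock=53. purged={a.com,d.com,f.com}
Op 27: tick 1 -> clock=54. purged={b.com}
lookup f.com: not in cache (expired or never inserted)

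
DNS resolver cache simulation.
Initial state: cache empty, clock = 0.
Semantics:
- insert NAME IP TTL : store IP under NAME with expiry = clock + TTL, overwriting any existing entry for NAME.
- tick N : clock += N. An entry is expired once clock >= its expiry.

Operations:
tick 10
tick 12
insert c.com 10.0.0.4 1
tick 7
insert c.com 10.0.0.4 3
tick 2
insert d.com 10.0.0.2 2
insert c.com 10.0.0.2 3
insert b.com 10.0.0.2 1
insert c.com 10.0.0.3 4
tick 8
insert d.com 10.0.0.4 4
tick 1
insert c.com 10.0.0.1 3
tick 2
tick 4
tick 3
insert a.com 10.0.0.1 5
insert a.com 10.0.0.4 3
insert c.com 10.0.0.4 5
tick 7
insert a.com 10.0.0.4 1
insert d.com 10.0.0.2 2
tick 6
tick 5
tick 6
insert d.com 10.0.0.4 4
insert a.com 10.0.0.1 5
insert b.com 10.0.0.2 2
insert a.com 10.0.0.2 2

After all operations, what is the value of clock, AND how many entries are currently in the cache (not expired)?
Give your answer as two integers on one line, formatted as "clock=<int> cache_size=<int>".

Op 1: tick 10 -> clock=10.
Op 2: tick 12 -> clock=22.
Op 3: insert c.com -> 10.0.0.4 (expiry=22+1=23). clock=22
Op 4: tick 7 -> clock=29. purged={c.com}
Op 5: insert c.com -> 10.0.0.4 (expiry=29+3=32). clock=29
Op 6: tick 2 -> clock=31.
Op 7: insert d.com -> 10.0.0.2 (expiry=31+2=33). clock=31
Op 8: insert c.com -> 10.0.0.2 (expiry=31+3=34). clock=31
Op 9: insert b.com -> 10.0.0.2 (expiry=31+1=32). clock=31
Op 10: insert c.com -> 10.0.0.3 (expiry=31+4=35). clock=31
Op 11: tick 8 -> clock=39. purged={b.com,c.com,d.com}
Op 12: insert d.com -> 10.0.0.4 (expiry=39+4=43). clock=39
Op 13: tick 1 -> clock=40.
Op 14: insert c.com -> 10.0.0.1 (expiry=40+3=43). clock=40
Op 15: tick 2 -> clock=42.
Op 16: tick 4 -> clock=46. purged={c.com,d.com}
Op 17: tick 3 -> clock=49.
Op 18: insert a.com -> 10.0.0.1 (expiry=49+5=54). clock=49
Op 19: insert a.com -> 10.0.0.4 (expiry=49+3=52). clock=49
Op 20: insert c.com -> 10.0.0.4 (expiry=49+5=54). clock=49
Op 21: tick 7 -> clock=56. purged={a.com,c.com}
Op 22: insert a.com -> 10.0.0.4 (expiry=56+1=57). clock=56
Op 23: insert d.com -> 10.0.0.2 (expiry=56+2=58). clock=56
Op 24: tick 6 -> clock=62. purged={a.com,d.com}
Op 25: tick 5 -> clock=67.
Op 26: tick 6 -> clock=73.
Op 27: insert d.com -> 10.0.0.4 (expiry=73+4=77). clock=73
Op 28: insert a.com -> 10.0.0.1 (expiry=73+5=78). clock=73
Op 29: insert b.com -> 10.0.0.2 (expiry=73+2=75). clock=73
Op 30: insert a.com -> 10.0.0.2 (expiry=73+2=75). clock=73
Final clock = 73
Final cache (unexpired): {a.com,b.com,d.com} -> size=3

Answer: clock=73 cache_size=3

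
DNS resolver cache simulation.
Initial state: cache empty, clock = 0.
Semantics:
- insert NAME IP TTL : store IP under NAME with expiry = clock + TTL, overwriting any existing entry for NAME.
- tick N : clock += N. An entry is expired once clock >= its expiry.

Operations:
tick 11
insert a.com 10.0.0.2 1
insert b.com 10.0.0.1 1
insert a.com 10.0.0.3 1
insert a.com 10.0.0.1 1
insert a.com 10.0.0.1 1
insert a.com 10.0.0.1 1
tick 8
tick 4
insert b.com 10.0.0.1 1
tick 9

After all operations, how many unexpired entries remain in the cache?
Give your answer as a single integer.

Answer: 0

Derivation:
Op 1: tick 11 -> clock=11.
Op 2: insert a.com -> 10.0.0.2 (expiry=11+1=12). clock=11
Op 3: insert b.com -> 10.0.0.1 (expiry=11+1=12). clock=11
Op 4: insert a.com -> 10.0.0.3 (expiry=11+1=12). clock=11
Op 5: insert a.com -> 10.0.0.1 (expiry=11+1=12). clock=11
Op 6: insert a.com -> 10.0.0.1 (expiry=11+1=12). clock=11
Op 7: insert a.com -> 10.0.0.1 (expiry=11+1=12). clock=11
Op 8: tick 8 -> clock=19. purged={a.com,b.com}
Op 9: tick 4 -> clock=23.
Op 10: insert b.com -> 10.0.0.1 (expiry=23+1=24). clock=23
Op 11: tick 9 -> clock=32. purged={b.com}
Final cache (unexpired): {} -> size=0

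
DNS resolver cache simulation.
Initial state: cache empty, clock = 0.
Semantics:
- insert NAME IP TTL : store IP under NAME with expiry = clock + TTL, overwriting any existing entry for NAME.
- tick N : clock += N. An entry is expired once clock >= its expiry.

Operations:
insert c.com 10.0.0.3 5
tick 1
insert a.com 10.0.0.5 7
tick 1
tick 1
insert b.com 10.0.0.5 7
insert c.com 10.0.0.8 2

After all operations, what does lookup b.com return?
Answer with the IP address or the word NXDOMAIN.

Op 1: insert c.com -> 10.0.0.3 (expiry=0+5=5). clock=0
Op 2: tick 1 -> clock=1.
Op 3: insert a.com -> 10.0.0.5 (expiry=1+7=8). clock=1
Op 4: tick 1 -> clock=2.
Op 5: tick 1 -> clock=3.
Op 6: insert b.com -> 10.0.0.5 (expiry=3+7=10). clock=3
Op 7: insert c.com -> 10.0.0.8 (expiry=3+2=5). clock=3
lookup b.com: present, ip=10.0.0.5 expiry=10 > clock=3

Answer: 10.0.0.5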